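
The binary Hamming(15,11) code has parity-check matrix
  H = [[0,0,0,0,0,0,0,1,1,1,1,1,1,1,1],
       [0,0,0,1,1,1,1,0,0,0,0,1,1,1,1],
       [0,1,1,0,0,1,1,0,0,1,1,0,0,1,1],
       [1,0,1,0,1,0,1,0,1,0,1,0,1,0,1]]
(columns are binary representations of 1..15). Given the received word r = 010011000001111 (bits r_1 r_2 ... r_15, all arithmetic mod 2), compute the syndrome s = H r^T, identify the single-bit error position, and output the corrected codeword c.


s = (0, 0, 0, 1)^T, error position = 1, corrected codeword c = 110011000001111

Compute s = H r^T mod 2 one row at a time:
  s_1 = 0 + 0 + 0 + 0 + 1 + 1 + 1 + 1 = 4 ≡ 0 (mod 2).
  s_2 = 0 + 1 + 1 + 0 + 1 + 1 + 1 + 1 = 6 ≡ 0 (mod 2).
  s_3 = 1 + 0 + 1 + 0 + 0 + 0 + 1 + 1 = 4 ≡ 0 (mod 2).
  s_4 = 0 + 0 + 1 + 0 + 0 + 0 + 1 + 1 = 3 ≡ 1 (mod 2).
s = (0, 0, 0, 1)^T — this equals column 1 of H (binary 0001), so error is at position 1.
Correct: flip bit 1 of r = 010011000001111 to get c = 110011000001111.


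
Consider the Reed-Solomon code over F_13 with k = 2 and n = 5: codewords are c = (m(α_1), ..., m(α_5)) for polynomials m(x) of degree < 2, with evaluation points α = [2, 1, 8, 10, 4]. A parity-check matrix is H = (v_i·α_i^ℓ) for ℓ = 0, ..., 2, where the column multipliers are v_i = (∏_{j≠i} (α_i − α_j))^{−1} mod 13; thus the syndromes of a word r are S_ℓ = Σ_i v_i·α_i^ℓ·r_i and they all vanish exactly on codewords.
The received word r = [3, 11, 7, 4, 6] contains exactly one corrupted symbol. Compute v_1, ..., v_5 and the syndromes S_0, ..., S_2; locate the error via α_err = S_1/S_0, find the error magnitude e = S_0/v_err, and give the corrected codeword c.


S = (6, 11, 5), error at position 5, error magnitude e = 6, c = [3, 11, 7, 4, 0].

Step 1: column multipliers v_i = (∏_{j≠i}(α_i − α_j))^{−1} mod 13.
  i = 1 (α = 2): (2−1)(2−8)(2−10)(2−4) = 1·(−6)·(−8)·(−2) = −96 ≡ 8, so v_1 = 8^{−1} = 5 (mod 13).
  i = 2 (α = 1): (1−2)(1−8)(1−10)(1−4) = (−1)·(−7)·(−9)·(−3) = 189 ≡ 7, so v_2 = 7^{−1} = 2 (mod 13).
  i = 3 (α = 8): (8−2)(8−1)(8−10)(8−4) = 6·7·(−2)·4 = −336 ≡ 2, so v_3 = 2^{−1} = 7 (mod 13).
  i = 4 (α = 10): (10−2)(10−1)(10−8)(10−4) = 8·9·2·6 = 864 ≡ 6, so v_4 = 6^{−1} = 11 (mod 13).
  i = 5 (α = 4): (4−2)(4−1)(4−8)(4−10) = 2·3·(−4)·(−6) = 144 ≡ 1, so v_5 = 1^{−1} = 1 (mod 13).
  v = [5, 2, 7, 11, 1].
Step 2: syndromes of r = [3, 11, 7, 4, 6] (all sums mod 13).
  S_0 = Σ v_i r_i = 5·3 + 2·11 + 7·7 + 11·4 + 1·6 = 136 ≡ 6.
  S_1 = Σ v_i α_i r_i = 5·2·3 + 2·1·11 + 7·8·7 + 11·10·4 + 1·4·6 = 908 ≡ 11.
  α_i^2 mod 13 = [4, 1, 12, 9, 3].
  S_2 = Σ v_i α_i^2 r_i = 5·4·3 + 2·1·11 + 7·12·7 + 11·9·4 + 1·3·6 = 1084 ≡ 5.
  S = (6, 11, 5) ≠ 0, so r is not a codeword (an error is present).
Step 3: locate the error. For a single error e at position i, S_ℓ = v_i·e·α_i^ℓ, so α_err = S_1/S_0.
  S_0^{−1} = 6^{−1} = 11 (mod 13), so α_err = 11·11 = 121 ≡ 4 = α_5. Error position i = 5.
  Consistency check: S_2/S_1 = 5·6 = 30 ≡ 4 = α_err ✓ (single-error assumption holds).
Step 4: error magnitude e = S_0/v_5 = S_0·∏_{j≠5}(α_5 − α_j) = 6·1 = 6 ≡ 6 (mod 13).
Step 5: correct position 5: c_5 = r_5 − e = 6 − 6 ≡ 0 (mod 13). Hence c = [3, 11, 7, 4, 0].
  Check: interpolating c through the α_i gives m(x) = 6 + 5·x (degree < 2) with m(α_i) = c_i for every i, so c is indeed a codeword.


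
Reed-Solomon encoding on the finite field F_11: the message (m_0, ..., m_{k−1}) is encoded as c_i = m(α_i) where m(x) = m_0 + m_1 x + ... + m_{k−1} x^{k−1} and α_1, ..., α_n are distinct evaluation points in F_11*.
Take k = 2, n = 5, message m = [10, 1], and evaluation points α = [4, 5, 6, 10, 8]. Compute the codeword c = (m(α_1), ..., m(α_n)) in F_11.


c = [3, 4, 5, 9, 7]

Message polynomial: m(x) = 10 + 1·x (mod 11).
For each evaluation point α_i, compute m(α_i) mod 11:
  α_1 = 4: Horner steps 1 → 3, so m(4) = 3.
  α_2 = 5: Horner steps 1 → 4, so m(5) = 4.
  α_3 = 6: Horner steps 1 → 5, so m(6) = 5.
  α_4 = 10: Horner steps 1 → 9, so m(10) = 9.
  α_5 = 8: Horner steps 1 → 7, so m(8) = 7.
Codeword c = [3, 4, 5, 9, 7] ∈ F_11^5.


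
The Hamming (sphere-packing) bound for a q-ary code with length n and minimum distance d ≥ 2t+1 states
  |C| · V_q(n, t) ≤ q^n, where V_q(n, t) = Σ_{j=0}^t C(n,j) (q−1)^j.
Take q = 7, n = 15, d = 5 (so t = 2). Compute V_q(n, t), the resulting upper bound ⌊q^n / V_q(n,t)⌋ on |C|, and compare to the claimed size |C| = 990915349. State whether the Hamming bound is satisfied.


V_q(n, t) = 3871, q^n = 4747561509943, Hamming bound = 1226443169, |C| = 990915349 ≤ bound (satisfied).

Step 1: Compute V_q(n, t) = Σ_{j=0}^2 C(n, j) (q−1)^j.
  j = 0: C(15,0)·(6)^0 = 1·1 = 1.
  j = 1: C(15,1)·(6)^1 = 15·6 = 90.
  j = 2: C(15,2)·(6)^2 = 105·36 = 3780.
  V_q(n, t) = 1 + 90 + 3780 = 3871.
Step 2: q^n = 7^15 = 4747561509943.
Step 3: Hamming bound ⌊q^n / V_q(n,t)⌋ = ⌊4747561509943/3871⌋ = 1226443169.
Step 4: Compare |C| = 990915349 to 1226443169: satisfied.
The claimed |C| lies below the Hamming bound.


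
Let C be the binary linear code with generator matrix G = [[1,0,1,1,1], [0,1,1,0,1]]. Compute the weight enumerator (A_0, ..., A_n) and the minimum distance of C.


Weight distribution: A_0 = 1, A_3 = 2, A_4 = 1. Minimum distance d = 3.

Enumerate all 2^2 = 4 messages m ∈ F_2^2.
For each, compute codeword c = mG in F_2^5, then tally its weight.
  m = 00 → c = 00000, weight = 0.
  m = 10 → c = 10111, weight = 4.
  m = 01 → c = 01101, weight = 3.
  m = 11 → c = 11010, weight = 3.
Tally weights:
  weight 0: 1 codewords.
  weight 3: 2 codewords.
  weight 4: 1 codewords.
Minimum distance d = smallest w > 0 with A_w > 0 = 3.
Sanity: Σ A_w = 4 = 2^2 = 4 ✓.


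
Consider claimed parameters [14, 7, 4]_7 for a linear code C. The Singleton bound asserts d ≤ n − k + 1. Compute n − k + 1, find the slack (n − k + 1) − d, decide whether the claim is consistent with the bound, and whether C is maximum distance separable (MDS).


Singleton RHS = n − k + 1 = 8, slack = 4, bound satisfied, not MDS.

Singleton bound: d ≤ n − k + 1.
Here n = 14, k = 7, so n − k + 1 = 8.
Given d = 4, check d ≤ 8: YES.
Slack = (n − k + 1) − d = 4.
The code is NOT MDS (slack = 4 > 0).
Description: the claimed parameters are [14, 7, 4]_7; such a code would be non-MDS.


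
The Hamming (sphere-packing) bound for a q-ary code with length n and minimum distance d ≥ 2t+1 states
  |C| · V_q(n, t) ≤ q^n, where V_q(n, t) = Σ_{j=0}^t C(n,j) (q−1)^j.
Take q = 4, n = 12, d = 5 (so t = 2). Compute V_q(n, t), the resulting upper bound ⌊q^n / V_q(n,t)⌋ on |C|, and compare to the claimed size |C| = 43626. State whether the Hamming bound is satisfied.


V_q(n, t) = 631, q^n = 16777216, Hamming bound = 26588, |C| = 43626 > bound (violated).

Step 1: Compute V_q(n, t) = Σ_{j=0}^2 C(n, j) (q−1)^j.
  j = 0: C(12,0)·(3)^0 = 1·1 = 1.
  j = 1: C(12,1)·(3)^1 = 12·3 = 36.
  j = 2: C(12,2)·(3)^2 = 66·9 = 594.
  V_q(n, t) = 1 + 36 + 594 = 631.
Step 2: q^n = 4^12 = 16777216.
Step 3: Hamming bound ⌊q^n / V_q(n,t)⌋ = ⌊16777216/631⌋ = 26588.
Step 4: Compare |C| = 43626 to 26588: violated.
The claimed |C| lies above the Hamming bound, so no 4-ary code of length 12 with d ≥ 5 can have 43626 codewords.


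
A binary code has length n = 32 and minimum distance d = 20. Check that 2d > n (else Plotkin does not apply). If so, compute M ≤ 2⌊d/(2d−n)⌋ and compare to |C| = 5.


Plotkin bound M ≤ 4; given |C| = 5 > bound (violated).

Check applicability: 2d = 40, n = 32.
2d − n = 8 > 0, so Plotkin applies.
Compute d/(2d−n) = 20/8 ≈ 2.5000.
⌊d/(2d−n)⌋ = 2.
Plotkin bound: M ≤ 2·2 = 4.
Given |C| = 5, check: VIOLATED.
This |C| is above the Plotkin bound, so no binary code with n = 32, d = 20 and 5 codewords exists.


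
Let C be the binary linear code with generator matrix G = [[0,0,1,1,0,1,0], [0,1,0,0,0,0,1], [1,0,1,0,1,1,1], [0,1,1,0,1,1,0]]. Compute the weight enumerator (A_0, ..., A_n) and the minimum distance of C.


Weight distribution: A_0 = 1, A_1 = 1, A_2 = 1, A_3 = 4, A_4 = 5, A_5 = 3, A_6 = 1. Minimum distance d = 1.

Enumerate all 2^4 = 16 messages m ∈ F_2^4.
For each, compute codeword c = mG in F_2^7, then tally its weight.
  m = 0000 → c = 0000000, weight = 0.
  m = 1000 → c = 0011010, weight = 3.
  m = 0100 → c = 0100001, weight = 2.
  m = 1100 → c = 0111011, weight = 5.
  m = 0010 → c = 1010111, weight = 5.
  m = 1010 → c = 1001101, weight = 4.
  m = 0110 → c = 1110110, weight = 5.
  m = 1110 → c = 1101100, weight = 4.
  m = 0001 → c = 0110110, weight = 4.
  m = 1001 → c = 0101100, weight = 3.
  m = 0101 → c = 0010111, weight = 4.
  m = 1101 → c = 0001101, weight = 3.
  m = 0011 → c = 1100001, weight = 3.
  m = 1011 → c = 1111011, weight = 6.
  m = 0111 → c = 1000000, weight = 1.
  m = 1111 → c = 1011010, weight = 4.
Tally weights:
  weight 0: 1 codewords.
  weight 1: 1 codewords.
  weight 2: 1 codewords.
  weight 3: 4 codewords.
  weight 4: 5 codewords.
  weight 5: 3 codewords.
  weight 6: 1 codewords.
Minimum distance d = smallest w > 0 with A_w > 0 = 1.
Sanity: Σ A_w = 16 = 2^4 = 16 ✓.


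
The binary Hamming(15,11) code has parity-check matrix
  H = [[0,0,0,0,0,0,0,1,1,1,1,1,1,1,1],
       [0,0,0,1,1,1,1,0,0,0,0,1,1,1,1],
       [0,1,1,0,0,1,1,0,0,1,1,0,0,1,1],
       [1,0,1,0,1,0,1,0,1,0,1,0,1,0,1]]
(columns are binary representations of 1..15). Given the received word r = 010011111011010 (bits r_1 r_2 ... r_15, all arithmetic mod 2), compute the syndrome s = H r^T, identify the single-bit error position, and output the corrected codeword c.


s = (1, 1, 1, 0)^T, error position = 14, corrected codeword c = 010011111011000

Compute s = H r^T mod 2 one row at a time:
  s_1 = 1 + 1 + 0 + 1 + 1 + 0 + 1 + 0 = 5 ≡ 1 (mod 2).
  s_2 = 0 + 1 + 1 + 1 + 1 + 0 + 1 + 0 = 5 ≡ 1 (mod 2).
  s_3 = 1 + 0 + 1 + 1 + 0 + 1 + 1 + 0 = 5 ≡ 1 (mod 2).
  s_4 = 0 + 0 + 1 + 1 + 1 + 1 + 0 + 0 = 4 ≡ 0 (mod 2).
s = (1, 1, 1, 0)^T — this equals column 14 of H (binary 1110), so error is at position 14.
Correct: flip bit 14 of r = 010011111011010 to get c = 010011111011000.


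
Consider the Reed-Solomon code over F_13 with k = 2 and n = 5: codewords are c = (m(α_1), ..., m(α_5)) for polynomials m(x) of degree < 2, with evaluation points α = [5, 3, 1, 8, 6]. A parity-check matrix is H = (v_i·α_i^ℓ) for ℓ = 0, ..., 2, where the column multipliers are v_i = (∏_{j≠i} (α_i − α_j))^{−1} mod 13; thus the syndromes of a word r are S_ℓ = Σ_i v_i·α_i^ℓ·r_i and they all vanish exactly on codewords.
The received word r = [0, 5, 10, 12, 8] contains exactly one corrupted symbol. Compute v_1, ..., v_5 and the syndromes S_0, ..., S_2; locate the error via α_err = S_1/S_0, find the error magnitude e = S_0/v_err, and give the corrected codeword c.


S = (12, 7, 3), error at position 5, error magnitude e = 4, c = [0, 5, 10, 12, 4].

Step 1: column multipliers v_i = (∏_{j≠i}(α_i − α_j))^{−1} mod 13.
  i = 1 (α = 5): (5−3)(5−1)(5−8)(5−6) = 2·4·(−3)·(−1) = 24 ≡ 11, so v_1 = 11^{−1} = 6 (mod 13).
  i = 2 (α = 3): (3−5)(3−1)(3−8)(3−6) = (−2)·2·(−5)·(−3) = −60 ≡ 5, so v_2 = 5^{−1} = 8 (mod 13).
  i = 3 (α = 1): (1−5)(1−3)(1−8)(1−6) = (−4)·(−2)·(−7)·(−5) = 280 ≡ 7, so v_3 = 7^{−1} = 2 (mod 13).
  i = 4 (α = 8): (8−5)(8−3)(8−1)(8−6) = 3·5·7·2 = 210 ≡ 2, so v_4 = 2^{−1} = 7 (mod 13).
  i = 5 (α = 6): (6−5)(6−3)(6−1)(6−8) = 1·3·5·(−2) = −30 ≡ 9, so v_5 = 9^{−1} = 3 (mod 13).
  v = [6, 8, 2, 7, 3].
Step 2: syndromes of r = [0, 5, 10, 12, 8] (all sums mod 13).
  S_0 = Σ v_i r_i = 6·0 + 8·5 + 2·10 + 7·12 + 3·8 = 168 ≡ 12.
  S_1 = Σ v_i α_i r_i = 6·5·0 + 8·3·5 + 2·1·10 + 7·8·12 + 3·6·8 = 956 ≡ 7.
  α_i^2 mod 13 = [12, 9, 1, 12, 10].
  S_2 = Σ v_i α_i^2 r_i = 6·12·0 + 8·9·5 + 2·1·10 + 7·12·12 + 3·10·8 = 1628 ≡ 3.
  S = (12, 7, 3) ≠ 0, so r is not a codeword (an error is present).
Step 3: locate the error. For a single error e at position i, S_ℓ = v_i·e·α_i^ℓ, so α_err = S_1/S_0.
  S_0^{−1} = 12^{−1} = 12 (mod 13), so α_err = 7·12 = 84 ≡ 6 = α_5. Error position i = 5.
  Consistency check: S_2/S_1 = 3·2 = 6 ≡ 6 = α_err ✓ (single-error assumption holds).
Step 4: error magnitude e = S_0/v_5 = S_0·∏_{j≠5}(α_5 − α_j) = 12·9 = 108 ≡ 4 (mod 13).
Step 5: correct position 5: c_5 = r_5 − e = 8 − 4 ≡ 4 (mod 13). Hence c = [0, 5, 10, 12, 4].
  Check: interpolating c through the α_i gives m(x) = 6 + 4·x (degree < 2) with m(α_i) = c_i for every i, so c is indeed a codeword.


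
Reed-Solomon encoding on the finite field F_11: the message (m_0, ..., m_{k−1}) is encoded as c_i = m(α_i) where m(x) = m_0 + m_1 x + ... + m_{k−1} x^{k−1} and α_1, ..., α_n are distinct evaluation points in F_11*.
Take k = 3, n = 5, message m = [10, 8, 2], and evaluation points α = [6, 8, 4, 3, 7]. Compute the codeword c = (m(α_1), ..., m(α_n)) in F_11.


c = [9, 4, 8, 8, 10]

Message polynomial: m(x) = 10 + 8·x + 2·x^2 (mod 11).
For each evaluation point α_i, compute m(α_i) mod 11:
  α_1 = 6: Horner steps 2 → 9 → 9, so m(6) = 9.
  α_2 = 8: Horner steps 2 → 2 → 4, so m(8) = 4.
  α_3 = 4: Horner steps 2 → 5 → 8, so m(4) = 8.
  α_4 = 3: Horner steps 2 → 3 → 8, so m(3) = 8.
  α_5 = 7: Horner steps 2 → 0 → 10, so m(7) = 10.
Codeword c = [9, 4, 8, 8, 10] ∈ F_11^5.


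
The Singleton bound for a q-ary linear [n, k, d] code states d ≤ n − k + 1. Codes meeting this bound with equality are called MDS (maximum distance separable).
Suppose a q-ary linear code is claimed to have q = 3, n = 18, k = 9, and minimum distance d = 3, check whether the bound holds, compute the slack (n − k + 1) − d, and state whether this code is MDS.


Singleton RHS = n − k + 1 = 10, slack = 7, bound satisfied, not MDS.

Singleton bound: d ≤ n − k + 1.
Here n = 18, k = 9, so n − k + 1 = 10.
Given d = 3, check d ≤ 10: YES.
Slack = (n − k + 1) − d = 7.
The code is NOT MDS (slack = 7 > 0).
Description: the claimed parameters are [18, 9, 3]_3; such a code would be non-MDS.


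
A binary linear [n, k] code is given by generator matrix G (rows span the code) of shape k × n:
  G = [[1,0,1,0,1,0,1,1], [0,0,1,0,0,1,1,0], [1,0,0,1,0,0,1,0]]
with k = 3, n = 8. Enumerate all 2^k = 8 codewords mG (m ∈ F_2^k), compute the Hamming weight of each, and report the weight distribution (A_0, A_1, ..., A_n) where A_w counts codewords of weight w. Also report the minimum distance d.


Weight distribution: A_0 = 1, A_3 = 2, A_4 = 3, A_5 = 2. Minimum distance d = 3.

Enumerate all 2^3 = 8 messages m ∈ F_2^3.
For each, compute codeword c = mG in F_2^8, then tally its weight.
  m = 000 → c = 00000000, weight = 0.
  m = 100 → c = 10101011, weight = 5.
  m = 010 → c = 00100110, weight = 3.
  m = 110 → c = 10001101, weight = 4.
  m = 001 → c = 10010010, weight = 3.
  m = 101 → c = 00111001, weight = 4.
  m = 011 → c = 10110100, weight = 4.
  m = 111 → c = 00011111, weight = 5.
Tally weights:
  weight 0: 1 codewords.
  weight 3: 2 codewords.
  weight 4: 3 codewords.
  weight 5: 2 codewords.
Minimum distance d = smallest w > 0 with A_w > 0 = 3.
Sanity: Σ A_w = 8 = 2^3 = 8 ✓.


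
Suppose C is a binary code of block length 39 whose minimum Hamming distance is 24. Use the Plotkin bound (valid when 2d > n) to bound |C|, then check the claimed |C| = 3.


Plotkin bound M ≤ 4; given |C| = 3 ≤ bound (satisfied).

Check applicability: 2d = 48, n = 39.
2d − n = 9 > 0, so Plotkin applies.
Compute d/(2d−n) = 24/9 ≈ 2.6667.
⌊d/(2d−n)⌋ = 2.
Plotkin bound: M ≤ 2·2 = 4.
Given |C| = 3, check: satisfied.
This |C| is below the Plotkin bound.


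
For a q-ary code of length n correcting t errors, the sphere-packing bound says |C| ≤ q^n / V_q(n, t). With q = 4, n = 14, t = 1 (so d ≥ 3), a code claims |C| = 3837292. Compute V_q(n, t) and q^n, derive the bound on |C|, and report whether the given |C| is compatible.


V_q(n, t) = 43, q^n = 268435456, Hamming bound = 6242685, |C| = 3837292 ≤ bound (satisfied).

Step 1: Compute V_q(n, t) = Σ_{j=0}^1 C(n, j) (q−1)^j.
  j = 0: C(14,0)·(3)^0 = 1·1 = 1.
  j = 1: C(14,1)·(3)^1 = 14·3 = 42.
  V_q(n, t) = 1 + 42 = 43.
Step 2: q^n = 4^14 = 268435456.
Step 3: Hamming bound ⌊q^n / V_q(n,t)⌋ = ⌊268435456/43⌋ = 6242685.
Step 4: Compare |C| = 3837292 to 6242685: satisfied.
The claimed |C| lies below the Hamming bound.


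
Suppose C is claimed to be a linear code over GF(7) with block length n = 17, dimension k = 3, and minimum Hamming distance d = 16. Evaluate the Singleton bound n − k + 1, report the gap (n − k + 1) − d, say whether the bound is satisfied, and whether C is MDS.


Singleton RHS = n − k + 1 = 15, slack = -1, bound violated (no such code; not MDS).

Singleton bound: d ≤ n − k + 1.
Here n = 17, k = 3, so n − k + 1 = 15.
Given d = 16, check d ≤ 15: NO.
Slack = (n − k + 1) − d = -1.
The slack is negative: d = 16 exceeds n − k + 1 = 15 by 1, so the Singleton bound is violated and no linear [17, 3, 16]_7 code can exist. In particular it is not MDS (MDS requires d = n − k + 1 exactly).
Description: the claimed parameters are [17, 3, 16]_7; such a code would be impossible (violates the Singleton bound).


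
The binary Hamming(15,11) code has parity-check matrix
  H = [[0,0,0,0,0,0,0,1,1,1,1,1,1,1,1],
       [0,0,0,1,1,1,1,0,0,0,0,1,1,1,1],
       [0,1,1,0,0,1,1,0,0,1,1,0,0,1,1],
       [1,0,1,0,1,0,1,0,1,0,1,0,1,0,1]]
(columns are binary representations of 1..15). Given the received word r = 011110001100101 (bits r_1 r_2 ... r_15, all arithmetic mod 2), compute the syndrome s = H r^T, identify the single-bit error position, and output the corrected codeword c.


s = (0, 0, 0, 1)^T, error position = 1, corrected codeword c = 111110001100101

Compute s = H r^T mod 2 one row at a time:
  s_1 = 0 + 1 + 1 + 0 + 0 + 1 + 0 + 1 = 4 ≡ 0 (mod 2).
  s_2 = 1 + 1 + 0 + 0 + 0 + 1 + 0 + 1 = 4 ≡ 0 (mod 2).
  s_3 = 1 + 1 + 0 + 0 + 1 + 0 + 0 + 1 = 4 ≡ 0 (mod 2).
  s_4 = 0 + 1 + 1 + 0 + 1 + 0 + 1 + 1 = 5 ≡ 1 (mod 2).
s = (0, 0, 0, 1)^T — this equals column 1 of H (binary 0001), so error is at position 1.
Correct: flip bit 1 of r = 011110001100101 to get c = 111110001100101.


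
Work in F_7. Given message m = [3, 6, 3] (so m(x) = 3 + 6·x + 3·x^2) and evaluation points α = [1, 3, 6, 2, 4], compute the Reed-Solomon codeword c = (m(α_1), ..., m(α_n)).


c = [5, 6, 0, 6, 5]

Message polynomial: m(x) = 3 + 6·x + 3·x^2 (mod 7).
For each evaluation point α_i, compute m(α_i) mod 7:
  α_1 = 1: Horner steps 3 → 2 → 5, so m(1) = 5.
  α_2 = 3: Horner steps 3 → 1 → 6, so m(3) = 6.
  α_3 = 6: Horner steps 3 → 3 → 0, so m(6) = 0.
  α_4 = 2: Horner steps 3 → 5 → 6, so m(2) = 6.
  α_5 = 4: Horner steps 3 → 4 → 5, so m(4) = 5.
Codeword c = [5, 6, 0, 6, 5] ∈ F_7^5.


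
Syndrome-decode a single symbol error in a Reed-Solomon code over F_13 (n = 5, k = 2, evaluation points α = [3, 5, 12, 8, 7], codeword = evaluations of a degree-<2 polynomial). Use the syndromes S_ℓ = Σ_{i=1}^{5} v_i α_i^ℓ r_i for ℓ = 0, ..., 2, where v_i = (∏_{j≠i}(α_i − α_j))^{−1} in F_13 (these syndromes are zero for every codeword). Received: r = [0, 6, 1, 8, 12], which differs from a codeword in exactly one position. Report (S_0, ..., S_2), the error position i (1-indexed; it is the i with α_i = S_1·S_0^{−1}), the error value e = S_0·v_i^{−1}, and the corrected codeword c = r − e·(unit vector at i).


S = (9, 7, 4), error at position 4, error magnitude e = 6, c = [0, 6, 1, 2, 12].

Step 1: column multipliers v_i = (∏_{j≠i}(α_i − α_j))^{−1} mod 13.
  i = 1 (α = 3): (3−5)(3−12)(3−8)(3−7) = (−2)·(−9)·(−5)·(−4) = 360 ≡ 9, so v_1 = 9^{−1} = 3 (mod 13).
  i = 2 (α = 5): (5−3)(5−12)(5−8)(5−7) = 2·(−7)·(−3)·(−2) = −84 ≡ 7, so v_2 = 7^{−1} = 2 (mod 13).
  i = 3 (α = 12): (12−3)(12−5)(12−8)(12−7) = 9·7·4·5 = 1260 ≡ 12, so v_3 = 12^{−1} = 12 (mod 13).
  i = 4 (α = 8): (8−3)(8−5)(8−12)(8−7) = 5·3·(−4)·1 = −60 ≡ 5, so v_4 = 5^{−1} = 8 (mod 13).
  i = 5 (α = 7): (7−3)(7−5)(7−12)(7−8) = 4·2·(−5)·(−1) = 40 ≡ 1, so v_5 = 1^{−1} = 1 (mod 13).
  v = [3, 2, 12, 8, 1].
Step 2: syndromes of r = [0, 6, 1, 8, 12] (all sums mod 13).
  S_0 = Σ v_i r_i = 3·0 + 2·6 + 12·1 + 8·8 + 1·12 = 100 ≡ 9.
  S_1 = Σ v_i α_i r_i = 3·3·0 + 2·5·6 + 12·12·1 + 8·8·8 + 1·7·12 = 800 ≡ 7.
  α_i^2 mod 13 = [9, 12, 1, 12, 10].
  S_2 = Σ v_i α_i^2 r_i = 3·9·0 + 2·12·6 + 12·1·1 + 8·12·8 + 1·10·12 = 1044 ≡ 4.
  S = (9, 7, 4) ≠ 0, so r is not a codeword (an error is present).
Step 3: locate the error. For a single error e at position i, S_ℓ = v_i·e·α_i^ℓ, so α_err = S_1/S_0.
  S_0^{−1} = 9^{−1} = 3 (mod 13), so α_err = 7·3 = 21 ≡ 8 = α_4. Error position i = 4.
  Consistency check: S_2/S_1 = 4·2 = 8 ≡ 8 = α_err ✓ (single-error assumption holds).
Step 4: error magnitude e = S_0/v_4 = S_0·∏_{j≠4}(α_4 − α_j) = 9·5 = 45 ≡ 6 (mod 13).
Step 5: correct position 4: c_4 = r_4 − e = 8 − 6 ≡ 2 (mod 13). Hence c = [0, 6, 1, 2, 12].
  Check: interpolating c through the α_i gives m(x) = 4 + 3·x (degree < 2) with m(α_i) = c_i for every i, so c is indeed a codeword.


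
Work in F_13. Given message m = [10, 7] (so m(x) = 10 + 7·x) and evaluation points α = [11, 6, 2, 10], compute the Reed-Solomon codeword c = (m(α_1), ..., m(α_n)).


c = [9, 0, 11, 2]

Message polynomial: m(x) = 10 + 7·x (mod 13).
For each evaluation point α_i, compute m(α_i) mod 13:
  α_1 = 11: Horner steps 7 → 9, so m(11) = 9.
  α_2 = 6: Horner steps 7 → 0, so m(6) = 0.
  α_3 = 2: Horner steps 7 → 11, so m(2) = 11.
  α_4 = 10: Horner steps 7 → 2, so m(10) = 2.
Codeword c = [9, 0, 11, 2] ∈ F_13^4.


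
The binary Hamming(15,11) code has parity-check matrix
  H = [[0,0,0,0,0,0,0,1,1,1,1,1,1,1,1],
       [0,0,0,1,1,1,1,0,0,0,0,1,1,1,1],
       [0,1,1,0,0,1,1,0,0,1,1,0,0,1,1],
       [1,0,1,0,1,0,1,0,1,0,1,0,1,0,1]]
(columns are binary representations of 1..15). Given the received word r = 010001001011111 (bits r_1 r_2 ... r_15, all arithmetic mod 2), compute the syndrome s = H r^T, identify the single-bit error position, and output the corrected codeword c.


s = (0, 1, 1, 0)^T, error position = 6, corrected codeword c = 010000001011111

Compute s = H r^T mod 2 one row at a time:
  s_1 = 0 + 1 + 0 + 1 + 1 + 1 + 1 + 1 = 6 ≡ 0 (mod 2).
  s_2 = 0 + 0 + 1 + 0 + 1 + 1 + 1 + 1 = 5 ≡ 1 (mod 2).
  s_3 = 1 + 0 + 1 + 0 + 0 + 1 + 1 + 1 = 5 ≡ 1 (mod 2).
  s_4 = 0 + 0 + 0 + 0 + 1 + 1 + 1 + 1 = 4 ≡ 0 (mod 2).
s = (0, 1, 1, 0)^T — this equals column 6 of H (binary 0110), so error is at position 6.
Correct: flip bit 6 of r = 010001001011111 to get c = 010000001011111.


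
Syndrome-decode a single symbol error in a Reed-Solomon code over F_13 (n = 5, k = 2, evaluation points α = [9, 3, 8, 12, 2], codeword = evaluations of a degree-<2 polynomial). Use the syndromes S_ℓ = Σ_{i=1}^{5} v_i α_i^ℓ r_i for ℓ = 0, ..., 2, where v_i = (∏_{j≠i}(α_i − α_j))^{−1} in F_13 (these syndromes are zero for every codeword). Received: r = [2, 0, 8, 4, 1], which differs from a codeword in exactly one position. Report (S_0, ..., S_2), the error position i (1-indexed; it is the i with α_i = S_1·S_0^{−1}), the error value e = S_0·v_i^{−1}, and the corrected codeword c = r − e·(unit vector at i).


S = (2, 5, 6), error at position 1, error magnitude e = 8, c = [7, 0, 8, 4, 1].

Step 1: column multipliers v_i = (∏_{j≠i}(α_i − α_j))^{−1} mod 13.
  i = 1 (α = 9): (9−3)(9−8)(9−12)(9−2) = 6·1·(−3)·7 = −126 ≡ 4, so v_1 = 4^{−1} = 10 (mod 13).
  i = 2 (α = 3): (3−9)(3−8)(3−12)(3−2) = (−6)·(−5)·(−9)·1 = −270 ≡ 3, so v_2 = 3^{−1} = 9 (mod 13).
  i = 3 (α = 8): (8−9)(8−3)(8−12)(8−2) = (−1)·5·(−4)·6 = 120 ≡ 3, so v_3 = 3^{−1} = 9 (mod 13).
  i = 4 (α = 12): (12−9)(12−3)(12−8)(12−2) = 3·9·4·10 = 1080 ≡ 1, so v_4 = 1^{−1} = 1 (mod 13).
  i = 5 (α = 2): (2−9)(2−3)(2−8)(2−12) = (−7)·(−1)·(−6)·(−10) = 420 ≡ 4, so v_5 = 4^{−1} = 10 (mod 13).
  v = [10, 9, 9, 1, 10].
Step 2: syndromes of r = [2, 0, 8, 4, 1] (all sums mod 13).
  S_0 = Σ v_i r_i = 10·2 + 9·0 + 9·8 + 1·4 + 10·1 = 106 ≡ 2.
  S_1 = Σ v_i α_i r_i = 10·9·2 + 9·3·0 + 9·8·8 + 1·12·4 + 10·2·1 = 824 ≡ 5.
  α_i^2 mod 13 = [3, 9, 12, 1, 4].
  S_2 = Σ v_i α_i^2 r_i = 10·3·2 + 9·9·0 + 9·12·8 + 1·1·4 + 10·4·1 = 968 ≡ 6.
  S = (2, 5, 6) ≠ 0, so r is not a codeword (an error is present).
Step 3: locate the error. For a single error e at position i, S_ℓ = v_i·e·α_i^ℓ, so α_err = S_1/S_0.
  S_0^{−1} = 2^{−1} = 7 (mod 13), so α_err = 5·7 = 35 ≡ 9 = α_1. Error position i = 1.
  Consistency check: S_2/S_1 = 6·8 = 48 ≡ 9 = α_err ✓ (single-error assumption holds).
Step 4: error magnitude e = S_0/v_1 = S_0·∏_{j≠1}(α_1 − α_j) = 2·4 = 8 ≡ 8 (mod 13).
Step 5: correct position 1: c_1 = r_1 − e = 2 − 8 ≡ 7 (mod 13). Hence c = [7, 0, 8, 4, 1].
  Check: interpolating c through the α_i gives m(x) = 3 + 12·x (degree < 2) with m(α_i) = c_i for every i, so c is indeed a codeword.


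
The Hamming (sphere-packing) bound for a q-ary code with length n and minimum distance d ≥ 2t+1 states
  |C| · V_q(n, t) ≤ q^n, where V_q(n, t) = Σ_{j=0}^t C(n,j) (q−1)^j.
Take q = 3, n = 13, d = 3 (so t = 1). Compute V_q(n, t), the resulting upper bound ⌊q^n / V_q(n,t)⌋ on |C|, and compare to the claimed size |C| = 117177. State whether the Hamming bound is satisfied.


V_q(n, t) = 27, q^n = 1594323, Hamming bound = 59049, |C| = 117177 > bound (violated).

Step 1: Compute V_q(n, t) = Σ_{j=0}^1 C(n, j) (q−1)^j.
  j = 0: C(13,0)·(2)^0 = 1·1 = 1.
  j = 1: C(13,1)·(2)^1 = 13·2 = 26.
  V_q(n, t) = 1 + 26 = 27.
Step 2: q^n = 3^13 = 1594323.
Step 3: Hamming bound ⌊q^n / V_q(n,t)⌋ = ⌊1594323/27⌋ = 59049.
Step 4: Compare |C| = 117177 to 59049: violated.
The claimed |C| lies above the Hamming bound, so no 3-ary code of length 13 with d ≥ 3 can have 117177 codewords.


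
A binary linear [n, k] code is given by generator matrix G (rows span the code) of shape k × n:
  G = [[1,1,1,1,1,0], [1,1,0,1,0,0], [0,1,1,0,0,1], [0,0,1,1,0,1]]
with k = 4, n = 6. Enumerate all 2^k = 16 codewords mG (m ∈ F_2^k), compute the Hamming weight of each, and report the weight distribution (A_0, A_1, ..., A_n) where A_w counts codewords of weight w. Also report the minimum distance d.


Weight distribution: A_0 = 1, A_1 = 1, A_2 = 2, A_3 = 6, A_4 = 5, A_5 = 1. Minimum distance d = 1.

Enumerate all 2^4 = 16 messages m ∈ F_2^4.
For each, compute codeword c = mG in F_2^6, then tally its weight.
  m = 0000 → c = 000000, weight = 0.
  m = 1000 → c = 111110, weight = 5.
  m = 0100 → c = 110100, weight = 3.
  m = 1100 → c = 001010, weight = 2.
  m = 0010 → c = 011001, weight = 3.
  m = 1010 → c = 100111, weight = 4.
  m = 0110 → c = 101101, weight = 4.
  m = 1110 → c = 010011, weight = 3.
  m = 0001 → c = 001101, weight = 3.
  m = 1001 → c = 110011, weight = 4.
  m = 0101 → c = 111001, weight = 4.
  m = 1101 → c = 000111, weight = 3.
  m = 0011 → c = 010100, weight = 2.
  m = 1011 → c = 101010, weight = 3.
  m = 0111 → c = 100000, weight = 1.
  m = 1111 → c = 011110, weight = 4.
Tally weights:
  weight 0: 1 codewords.
  weight 1: 1 codewords.
  weight 2: 2 codewords.
  weight 3: 6 codewords.
  weight 4: 5 codewords.
  weight 5: 1 codewords.
Minimum distance d = smallest w > 0 with A_w > 0 = 1.
Sanity: Σ A_w = 16 = 2^4 = 16 ✓.


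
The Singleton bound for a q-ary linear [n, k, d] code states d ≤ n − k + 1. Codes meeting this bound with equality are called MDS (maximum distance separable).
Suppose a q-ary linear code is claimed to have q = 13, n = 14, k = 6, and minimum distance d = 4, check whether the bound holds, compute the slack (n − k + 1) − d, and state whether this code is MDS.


Singleton RHS = n − k + 1 = 9, slack = 5, bound satisfied, not MDS.

Singleton bound: d ≤ n − k + 1.
Here n = 14, k = 6, so n − k + 1 = 9.
Given d = 4, check d ≤ 9: YES.
Slack = (n − k + 1) − d = 5.
The code is NOT MDS (slack = 5 > 0).
Description: the claimed parameters are [14, 6, 4]_13; such a code would be non-MDS.


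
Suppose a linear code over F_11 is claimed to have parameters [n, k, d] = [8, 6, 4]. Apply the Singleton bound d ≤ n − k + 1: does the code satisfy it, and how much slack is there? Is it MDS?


Singleton RHS = n − k + 1 = 3, slack = -1, bound violated (no such code; not MDS).

Singleton bound: d ≤ n − k + 1.
Here n = 8, k = 6, so n − k + 1 = 3.
Given d = 4, check d ≤ 3: NO.
Slack = (n − k + 1) − d = -1.
The slack is negative: d = 4 exceeds n − k + 1 = 3 by 1, so the Singleton bound is violated and no linear [8, 6, 4]_11 code can exist. In particular it is not MDS (MDS requires d = n − k + 1 exactly).
Description: the claimed parameters are [8, 6, 4]_11; such a code would be impossible (violates the Singleton bound).


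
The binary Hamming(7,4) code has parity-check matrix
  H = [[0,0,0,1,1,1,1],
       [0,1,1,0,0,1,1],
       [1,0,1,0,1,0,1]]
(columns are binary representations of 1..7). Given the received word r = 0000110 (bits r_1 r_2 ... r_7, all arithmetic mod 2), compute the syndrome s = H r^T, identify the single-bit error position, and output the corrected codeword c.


s = (0, 1, 1)^T, error position = 3, corrected codeword c = 0010110

Compute s = H r^T mod 2 one row at a time:
  s_1 = 0 + 1 + 1 + 0 = 2 ≡ 0 (mod 2).
  s_2 = 0 + 0 + 1 + 0 = 1 ≡ 1 (mod 2).
  s_3 = 0 + 0 + 1 + 0 = 1 ≡ 1 (mod 2).
s = (0, 1, 1)^T — this equals column 3 of H (binary 011), so error is at position 3.
Correct: flip bit 3 of r = 0000110 to get c = 0010110.


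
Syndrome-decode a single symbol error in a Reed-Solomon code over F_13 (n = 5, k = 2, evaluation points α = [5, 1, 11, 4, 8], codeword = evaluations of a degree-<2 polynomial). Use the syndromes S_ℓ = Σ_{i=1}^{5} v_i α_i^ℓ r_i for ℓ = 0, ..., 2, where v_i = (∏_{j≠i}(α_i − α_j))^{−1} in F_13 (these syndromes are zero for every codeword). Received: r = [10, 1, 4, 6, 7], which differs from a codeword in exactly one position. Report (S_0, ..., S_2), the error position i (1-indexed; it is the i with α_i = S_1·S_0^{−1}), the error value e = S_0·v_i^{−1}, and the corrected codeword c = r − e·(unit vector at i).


S = (3, 12, 9), error at position 4, error magnitude e = 8, c = [10, 1, 4, 11, 7].

Step 1: column multipliers v_i = (∏_{j≠i}(α_i − α_j))^{−1} mod 13.
  i = 1 (α = 5): (5−1)(5−11)(5−4)(5−8) = 4·(−6)·1·(−3) = 72 ≡ 7, so v_1 = 7^{−1} = 2 (mod 13).
  i = 2 (α = 1): (1−5)(1−11)(1−4)(1−8) = (−4)·(−10)·(−3)·(−7) = 840 ≡ 8, so v_2 = 8^{−1} = 5 (mod 13).
  i = 3 (α = 11): (11−5)(11−1)(11−4)(11−8) = 6·10·7·3 = 1260 ≡ 12, so v_3 = 12^{−1} = 12 (mod 13).
  i = 4 (α = 4): (4−5)(4−1)(4−11)(4−8) = (−1)·3·(−7)·(−4) = −84 ≡ 7, so v_4 = 7^{−1} = 2 (mod 13).
  i = 5 (α = 8): (8−5)(8−1)(8−11)(8−4) = 3·7·(−3)·4 = −252 ≡ 8, so v_5 = 8^{−1} = 5 (mod 13).
  v = [2, 5, 12, 2, 5].
Step 2: syndromes of r = [10, 1, 4, 6, 7] (all sums mod 13).
  S_0 = Σ v_i r_i = 2·10 + 5·1 + 12·4 + 2·6 + 5·7 = 120 ≡ 3.
  S_1 = Σ v_i α_i r_i = 2·5·10 + 5·1·1 + 12·11·4 + 2·4·6 + 5·8·7 = 961 ≡ 12.
  α_i^2 mod 13 = [12, 1, 4, 3, 12].
  S_2 = Σ v_i α_i^2 r_i = 2·12·10 + 5·1·1 + 12·4·4 + 2·3·6 + 5·12·7 = 893 ≡ 9.
  S = (3, 12, 9) ≠ 0, so r is not a codeword (an error is present).
Step 3: locate the error. For a single error e at position i, S_ℓ = v_i·e·α_i^ℓ, so α_err = S_1/S_0.
  S_0^{−1} = 3^{−1} = 9 (mod 13), so α_err = 12·9 = 108 ≡ 4 = α_4. Error position i = 4.
  Consistency check: S_2/S_1 = 9·12 = 108 ≡ 4 = α_err ✓ (single-error assumption holds).
Step 4: error magnitude e = S_0/v_4 = S_0·∏_{j≠4}(α_4 − α_j) = 3·7 = 21 ≡ 8 (mod 13).
Step 5: correct position 4: c_4 = r_4 − e = 6 − 8 ≡ 11 (mod 13). Hence c = [10, 1, 4, 11, 7].
  Check: interpolating c through the α_i gives m(x) = 2 + 12·x (degree < 2) with m(α_i) = c_i for every i, so c is indeed a codeword.


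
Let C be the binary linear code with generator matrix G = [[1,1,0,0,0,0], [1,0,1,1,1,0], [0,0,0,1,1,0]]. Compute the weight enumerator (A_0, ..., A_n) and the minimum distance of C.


Weight distribution: A_0 = 1, A_2 = 4, A_4 = 3. Minimum distance d = 2.

Enumerate all 2^3 = 8 messages m ∈ F_2^3.
For each, compute codeword c = mG in F_2^6, then tally its weight.
  m = 000 → c = 000000, weight = 0.
  m = 100 → c = 110000, weight = 2.
  m = 010 → c = 101110, weight = 4.
  m = 110 → c = 011110, weight = 4.
  m = 001 → c = 000110, weight = 2.
  m = 101 → c = 110110, weight = 4.
  m = 011 → c = 101000, weight = 2.
  m = 111 → c = 011000, weight = 2.
Tally weights:
  weight 0: 1 codewords.
  weight 2: 4 codewords.
  weight 4: 3 codewords.
Minimum distance d = smallest w > 0 with A_w > 0 = 2.
Sanity: Σ A_w = 8 = 2^3 = 8 ✓.


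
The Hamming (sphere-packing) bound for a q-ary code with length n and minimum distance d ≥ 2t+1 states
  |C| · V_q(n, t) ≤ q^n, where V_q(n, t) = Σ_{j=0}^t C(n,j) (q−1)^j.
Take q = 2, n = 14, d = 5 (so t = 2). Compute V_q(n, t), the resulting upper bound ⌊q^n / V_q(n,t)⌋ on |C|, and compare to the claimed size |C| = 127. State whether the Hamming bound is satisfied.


V_q(n, t) = 106, q^n = 16384, Hamming bound = 154, |C| = 127 ≤ bound (satisfied).

Step 1: Compute V_q(n, t) = Σ_{j=0}^2 C(n, j) (q−1)^j.
  j = 0: C(14,0)·(1)^0 = 1·1 = 1.
  j = 1: C(14,1)·(1)^1 = 14·1 = 14.
  j = 2: C(14,2)·(1)^2 = 91·1 = 91.
  V_q(n, t) = 1 + 14 + 91 = 106.
Step 2: q^n = 2^14 = 16384.
Step 3: Hamming bound ⌊q^n / V_q(n,t)⌋ = ⌊16384/106⌋ = 154.
Step 4: Compare |C| = 127 to 154: satisfied.
The claimed |C| lies below the Hamming bound.


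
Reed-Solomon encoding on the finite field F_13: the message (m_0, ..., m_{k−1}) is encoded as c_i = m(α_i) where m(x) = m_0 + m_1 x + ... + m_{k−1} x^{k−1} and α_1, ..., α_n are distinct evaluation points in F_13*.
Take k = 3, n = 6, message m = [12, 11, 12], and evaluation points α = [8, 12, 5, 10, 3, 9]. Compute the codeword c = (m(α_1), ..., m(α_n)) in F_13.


c = [10, 0, 3, 9, 10, 4]

Message polynomial: m(x) = 12 + 11·x + 12·x^2 (mod 13).
For each evaluation point α_i, compute m(α_i) mod 13:
  α_1 = 8: Horner steps 12 → 3 → 10, so m(8) = 10.
  α_2 = 12: Horner steps 12 → 12 → 0, so m(12) = 0.
  α_3 = 5: Horner steps 12 → 6 → 3, so m(5) = 3.
  α_4 = 10: Horner steps 12 → 1 → 9, so m(10) = 9.
  α_5 = 3: Horner steps 12 → 8 → 10, so m(3) = 10.
  α_6 = 9: Horner steps 12 → 2 → 4, so m(9) = 4.
Codeword c = [10, 0, 3, 9, 10, 4] ∈ F_13^6.


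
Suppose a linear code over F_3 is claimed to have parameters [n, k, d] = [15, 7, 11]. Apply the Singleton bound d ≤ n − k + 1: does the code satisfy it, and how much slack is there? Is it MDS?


Singleton RHS = n − k + 1 = 9, slack = -2, bound violated (no such code; not MDS).

Singleton bound: d ≤ n − k + 1.
Here n = 15, k = 7, so n − k + 1 = 9.
Given d = 11, check d ≤ 9: NO.
Slack = (n − k + 1) − d = -2.
The slack is negative: d = 11 exceeds n − k + 1 = 9 by 2, so the Singleton bound is violated and no linear [15, 7, 11]_3 code can exist. In particular it is not MDS (MDS requires d = n − k + 1 exactly).
Description: the claimed parameters are [15, 7, 11]_3; such a code would be impossible (violates the Singleton bound).


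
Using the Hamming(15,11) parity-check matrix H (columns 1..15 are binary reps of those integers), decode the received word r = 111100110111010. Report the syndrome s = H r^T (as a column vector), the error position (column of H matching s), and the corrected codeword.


s = (1, 0, 0, 0)^T, error position = 8, corrected codeword c = 111100100111010

Compute s = H r^T mod 2 one row at a time:
  s_1 = 1 + 0 + 1 + 1 + 1 + 0 + 1 + 0 = 5 ≡ 1 (mod 2).
  s_2 = 1 + 0 + 0 + 1 + 1 + 0 + 1 + 0 = 4 ≡ 0 (mod 2).
  s_3 = 1 + 1 + 0 + 1 + 1 + 1 + 1 + 0 = 6 ≡ 0 (mod 2).
  s_4 = 1 + 1 + 0 + 1 + 0 + 1 + 0 + 0 = 4 ≡ 0 (mod 2).
s = (1, 0, 0, 0)^T — this equals column 8 of H (binary 1000), so error is at position 8.
Correct: flip bit 8 of r = 111100110111010 to get c = 111100100111010.


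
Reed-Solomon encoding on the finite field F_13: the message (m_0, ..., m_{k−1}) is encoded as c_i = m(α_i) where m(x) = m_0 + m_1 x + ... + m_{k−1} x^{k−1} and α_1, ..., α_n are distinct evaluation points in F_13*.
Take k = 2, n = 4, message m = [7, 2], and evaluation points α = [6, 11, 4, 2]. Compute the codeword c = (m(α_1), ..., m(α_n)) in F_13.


c = [6, 3, 2, 11]

Message polynomial: m(x) = 7 + 2·x (mod 13).
For each evaluation point α_i, compute m(α_i) mod 13:
  α_1 = 6: Horner steps 2 → 6, so m(6) = 6.
  α_2 = 11: Horner steps 2 → 3, so m(11) = 3.
  α_3 = 4: Horner steps 2 → 2, so m(4) = 2.
  α_4 = 2: Horner steps 2 → 11, so m(2) = 11.
Codeword c = [6, 3, 2, 11] ∈ F_13^4.


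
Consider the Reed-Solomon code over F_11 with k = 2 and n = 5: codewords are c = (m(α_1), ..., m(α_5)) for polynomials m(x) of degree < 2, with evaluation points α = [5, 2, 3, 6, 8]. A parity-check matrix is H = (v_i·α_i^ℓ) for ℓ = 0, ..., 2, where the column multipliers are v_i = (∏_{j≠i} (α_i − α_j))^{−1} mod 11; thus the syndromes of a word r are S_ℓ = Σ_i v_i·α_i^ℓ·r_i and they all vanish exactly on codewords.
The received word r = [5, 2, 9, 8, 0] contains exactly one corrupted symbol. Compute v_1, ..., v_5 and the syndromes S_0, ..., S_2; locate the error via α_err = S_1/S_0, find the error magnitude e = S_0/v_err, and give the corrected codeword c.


S = (10, 6, 8), error at position 1, error magnitude e = 4, c = [1, 2, 9, 8, 0].

Step 1: column multipliers v_i = (∏_{j≠i}(α_i − α_j))^{−1} mod 11.
  i = 1 (α = 5): (5−2)(5−3)(5−6)(5−8) = 3·2·(−1)·(−3) = 18 ≡ 7, so v_1 = 7^{−1} = 8 (mod 11).
  i = 2 (α = 2): (2−5)(2−3)(2−6)(2−8) = (−3)·(−1)·(−4)·(−6) = 72 ≡ 6, so v_2 = 6^{−1} = 2 (mod 11).
  i = 3 (α = 3): (3−5)(3−2)(3−6)(3−8) = (−2)·1·(−3)·(−5) = −30 ≡ 3, so v_3 = 3^{−1} = 4 (mod 11).
  i = 4 (α = 6): (6−5)(6−2)(6−3)(6−8) = 1·4·3·(−2) = −24 ≡ 9, so v_4 = 9^{−1} = 5 (mod 11).
  i = 5 (α = 8): (8−5)(8−2)(8−3)(8−6) = 3·6·5·2 = 180 ≡ 4, so v_5 = 4^{−1} = 3 (mod 11).
  v = [8, 2, 4, 5, 3].
Step 2: syndromes of r = [5, 2, 9, 8, 0] (all sums mod 11).
  S_0 = Σ v_i r_i = 8·5 + 2·2 + 4·9 + 5·8 + 3·0 = 120 ≡ 10.
  S_1 = Σ v_i α_i r_i = 8·5·5 + 2·2·2 + 4·3·9 + 5·6·8 + 3·8·0 = 556 ≡ 6.
  α_i^2 mod 11 = [3, 4, 9, 3, 9].
  S_2 = Σ v_i α_i^2 r_i = 8·3·5 + 2·4·2 + 4·9·9 + 5·3·8 + 3·9·0 = 580 ≡ 8.
  S = (10, 6, 8) ≠ 0, so r is not a codeword (an error is present).
Step 3: locate the error. For a single error e at position i, S_ℓ = v_i·e·α_i^ℓ, so α_err = S_1/S_0.
  S_0^{−1} = 10^{−1} = 10 (mod 11), so α_err = 6·10 = 60 ≡ 5 = α_1. Error position i = 1.
  Consistency check: S_2/S_1 = 8·2 = 16 ≡ 5 = α_err ✓ (single-error assumption holds).
Step 4: error magnitude e = S_0/v_1 = S_0·∏_{j≠1}(α_1 − α_j) = 10·7 = 70 ≡ 4 (mod 11).
Step 5: correct position 1: c_1 = r_1 − e = 5 − 4 ≡ 1 (mod 11). Hence c = [1, 2, 9, 8, 0].
  Check: interpolating c through the α_i gives m(x) = 10 + 7·x (degree < 2) with m(α_i) = c_i for every i, so c is indeed a codeword.


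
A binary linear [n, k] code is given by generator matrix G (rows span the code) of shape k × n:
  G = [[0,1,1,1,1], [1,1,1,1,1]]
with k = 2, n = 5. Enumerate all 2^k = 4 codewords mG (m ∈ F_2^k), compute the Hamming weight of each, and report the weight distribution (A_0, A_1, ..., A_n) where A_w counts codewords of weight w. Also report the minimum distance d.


Weight distribution: A_0 = 1, A_1 = 1, A_4 = 1, A_5 = 1. Minimum distance d = 1.

Enumerate all 2^2 = 4 messages m ∈ F_2^2.
For each, compute codeword c = mG in F_2^5, then tally its weight.
  m = 00 → c = 00000, weight = 0.
  m = 10 → c = 01111, weight = 4.
  m = 01 → c = 11111, weight = 5.
  m = 11 → c = 10000, weight = 1.
Tally weights:
  weight 0: 1 codewords.
  weight 1: 1 codewords.
  weight 4: 1 codewords.
  weight 5: 1 codewords.
Minimum distance d = smallest w > 0 with A_w > 0 = 1.
Sanity: Σ A_w = 4 = 2^2 = 4 ✓.
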